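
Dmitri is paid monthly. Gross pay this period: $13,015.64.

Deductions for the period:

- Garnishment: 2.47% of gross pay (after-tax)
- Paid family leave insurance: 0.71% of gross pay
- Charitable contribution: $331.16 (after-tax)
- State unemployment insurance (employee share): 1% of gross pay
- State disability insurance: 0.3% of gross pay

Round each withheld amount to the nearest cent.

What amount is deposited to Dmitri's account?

Paid family leave insurance: $13,015.64 × 0.0071 = $92.41
State unemployment insurance (employee share): $13,015.64 × 0.01 = $130.16
State disability insurance: $13,015.64 × 0.003 = $39.05
Charitable contribution: $331.16
Garnishment: $13,015.64 × 0.0247 = $321.49
Total deductions = $92.41 + $130.16 + $39.05 + $331.16 + $321.49 = $914.27
Net pay = $13,015.64 − $914.27 = $12,101.37

$12,101.37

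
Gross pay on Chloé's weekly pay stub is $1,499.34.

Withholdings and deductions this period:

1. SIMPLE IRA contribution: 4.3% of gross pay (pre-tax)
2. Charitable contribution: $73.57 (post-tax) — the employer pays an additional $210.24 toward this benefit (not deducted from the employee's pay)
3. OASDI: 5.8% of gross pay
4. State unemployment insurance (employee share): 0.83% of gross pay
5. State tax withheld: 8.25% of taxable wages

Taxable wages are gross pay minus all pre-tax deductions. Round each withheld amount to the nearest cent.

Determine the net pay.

SIMPLE IRA contribution: $1,499.34 × 0.043 = $64.47
Taxable wages = $1,499.34 − $64.47 = $1,434.87
State tax withheld: $1,434.87 × 0.0825 = $118.38
State unemployment insurance (employee share): $1,499.34 × 0.0083 = $12.44
OASDI: $1,499.34 × 0.058 = $86.96
Charitable contribution: $73.57
(Employer's $210.24 toward charitable contribution is not withheld from the employee.)
Total deductions = $64.47 + $118.38 + $12.44 + $86.96 + $73.57 = $355.82
Net pay = $1,499.34 − $355.82 = $1,143.52

$1,143.52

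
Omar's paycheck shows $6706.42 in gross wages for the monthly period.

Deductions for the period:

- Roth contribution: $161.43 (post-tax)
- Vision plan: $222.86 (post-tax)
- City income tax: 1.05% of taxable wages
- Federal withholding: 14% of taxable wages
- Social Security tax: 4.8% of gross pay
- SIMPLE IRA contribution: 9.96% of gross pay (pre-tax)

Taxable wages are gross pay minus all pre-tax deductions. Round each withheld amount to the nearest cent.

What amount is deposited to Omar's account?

SIMPLE IRA contribution: $6706.42 × 0.0996 = $667.96
Taxable wages = $6706.42 − $667.96 = $6038.46
City income tax: $6038.46 × 0.0105 = $63.40
Federal withholding: $6038.46 × 0.14 = $845.38
Social Security tax: $6706.42 × 0.048 = $321.91
Vision plan: $222.86
Roth contribution: $161.43
Total deductions = $667.96 + $63.40 + $845.38 + $321.91 + $222.86 + $161.43 = $2282.94
Net pay = $6706.42 − $2282.94 = $4423.48

$4423.48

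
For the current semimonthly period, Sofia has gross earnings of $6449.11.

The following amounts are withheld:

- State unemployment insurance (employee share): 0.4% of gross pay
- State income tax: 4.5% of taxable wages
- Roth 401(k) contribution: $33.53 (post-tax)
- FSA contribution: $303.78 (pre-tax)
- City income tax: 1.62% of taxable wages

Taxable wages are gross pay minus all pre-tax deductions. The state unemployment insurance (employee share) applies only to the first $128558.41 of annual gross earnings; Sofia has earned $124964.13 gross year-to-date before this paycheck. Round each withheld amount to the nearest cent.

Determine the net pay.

$5721.33

FSA contribution: $303.78
Taxable wages = $6449.11 − $303.78 = $6145.33
State income tax: $6145.33 × 0.045 = $276.54
City income tax: $6145.33 × 0.0162 = $99.55
State unemployment insurance (employee share): only $128558.41 − $124964.13 = $3594.28 of this check is subject → $3594.28 × 0.004 = $14.38
Roth 401(k) contribution: $33.53
Total deductions = $303.78 + $276.54 + $99.55 + $14.38 + $33.53 = $727.78
Net pay = $6449.11 − $727.78 = $5721.33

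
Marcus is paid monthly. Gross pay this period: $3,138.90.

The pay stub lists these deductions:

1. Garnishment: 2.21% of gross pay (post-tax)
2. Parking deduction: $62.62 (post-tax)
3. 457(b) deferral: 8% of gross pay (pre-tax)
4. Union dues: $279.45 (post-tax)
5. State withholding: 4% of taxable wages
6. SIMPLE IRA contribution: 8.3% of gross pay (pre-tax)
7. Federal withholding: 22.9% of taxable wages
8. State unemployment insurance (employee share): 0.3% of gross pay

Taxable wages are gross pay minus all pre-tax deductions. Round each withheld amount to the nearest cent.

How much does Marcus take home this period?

457(b) deferral: $3,138.90 × 0.08 = $251.11
SIMPLE IRA contribution: $3,138.90 × 0.083 = $260.53
Pre-tax total = $251.11 + $260.53 = $511.64
Taxable wages = $3,138.90 − $511.64 = $2,627.26
Federal withholding: $2,627.26 × 0.229 = $601.64
State withholding: $2,627.26 × 0.04 = $105.09
State unemployment insurance (employee share): $3,138.90 × 0.003 = $9.42
Parking deduction: $62.62
Union dues: $279.45
Garnishment: $3,138.90 × 0.0221 = $69.37
Total deductions = $251.11 + $260.53 + $601.64 + $105.09 + $9.42 + $62.62 + $279.45 + $69.37 = $1,639.23
Net pay = $3,138.90 − $1,639.23 = $1,499.67

$1,499.67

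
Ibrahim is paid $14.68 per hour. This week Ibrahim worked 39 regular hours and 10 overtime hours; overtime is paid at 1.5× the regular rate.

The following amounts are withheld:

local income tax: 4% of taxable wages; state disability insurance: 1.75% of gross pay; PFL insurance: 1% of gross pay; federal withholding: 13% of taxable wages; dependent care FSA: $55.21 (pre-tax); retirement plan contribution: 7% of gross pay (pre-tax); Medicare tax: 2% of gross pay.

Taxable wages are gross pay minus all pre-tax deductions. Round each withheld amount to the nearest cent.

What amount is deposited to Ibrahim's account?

Regular pay: 39 × $14.68 = $572.52
Overtime pay: 10 × $14.68 × 1.5 = $220.20
Gross pay = $572.52 + $220.20 = $792.72
Retirement plan contribution: $792.72 × 0.07 = $55.49
Dependent care FSA: $55.21
Pre-tax total = $55.49 + $55.21 = $110.70
Taxable wages = $792.72 − $110.70 = $682.02
Local income tax: $682.02 × 0.04 = $27.28
Federal withholding: $682.02 × 0.13 = $88.66
PFL insurance: $792.72 × 0.01 = $7.93
State disability insurance: $792.72 × 0.0175 = $13.87
Medicare tax: $792.72 × 0.02 = $15.85
Total deductions = $55.49 + $55.21 + $27.28 + $88.66 + $7.93 + $13.87 + $15.85 = $264.29
Net pay = $792.72 − $264.29 = $528.43

$528.43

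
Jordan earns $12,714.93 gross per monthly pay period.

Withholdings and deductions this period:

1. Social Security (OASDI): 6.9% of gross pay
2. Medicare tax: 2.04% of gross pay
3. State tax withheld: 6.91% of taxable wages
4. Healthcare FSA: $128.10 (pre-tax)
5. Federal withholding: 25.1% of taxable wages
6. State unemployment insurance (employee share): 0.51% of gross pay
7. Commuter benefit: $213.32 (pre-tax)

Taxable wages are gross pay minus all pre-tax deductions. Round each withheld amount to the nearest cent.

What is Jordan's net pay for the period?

$7,211.19

Healthcare FSA: $128.10
Commuter benefit: $213.32
Pre-tax total = $128.10 + $213.32 = $341.42
Taxable wages = $12,714.93 − $341.42 = $12,373.51
Federal withholding: $12,373.51 × 0.251 = $3,105.75
State tax withheld: $12,373.51 × 0.0691 = $855.01
Social Security (OASDI): $12,714.93 × 0.069 = $877.33
State unemployment insurance (employee share): $12,714.93 × 0.0051 = $64.85
Medicare tax: $12,714.93 × 0.0204 = $259.38
Total deductions = $128.10 + $213.32 + $3,105.75 + $855.01 + $877.33 + $64.85 + $259.38 = $5,503.74
Net pay = $12,714.93 − $5,503.74 = $7,211.19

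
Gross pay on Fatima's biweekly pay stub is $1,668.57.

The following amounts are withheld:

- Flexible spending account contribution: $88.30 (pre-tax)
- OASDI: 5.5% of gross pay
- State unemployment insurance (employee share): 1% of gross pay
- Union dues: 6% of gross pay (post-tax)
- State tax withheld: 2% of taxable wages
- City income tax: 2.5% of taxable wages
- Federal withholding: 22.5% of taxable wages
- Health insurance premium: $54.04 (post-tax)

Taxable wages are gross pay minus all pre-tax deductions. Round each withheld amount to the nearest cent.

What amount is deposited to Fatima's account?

$890.98

Flexible spending account contribution: $88.30
Taxable wages = $1,668.57 − $88.30 = $1,580.27
Federal withholding: $1,580.27 × 0.225 = $355.56
State tax withheld: $1,580.27 × 0.02 = $31.61
City income tax: $1,580.27 × 0.025 = $39.51
OASDI: $1,668.57 × 0.055 = $91.77
State unemployment insurance (employee share): $1,668.57 × 0.01 = $16.69
Health insurance premium: $54.04
Union dues: $1,668.57 × 0.06 = $100.11
Total deductions = $88.30 + $355.56 + $31.61 + $39.51 + $91.77 + $16.69 + $54.04 + $100.11 = $777.59
Net pay = $1,668.57 − $777.59 = $890.98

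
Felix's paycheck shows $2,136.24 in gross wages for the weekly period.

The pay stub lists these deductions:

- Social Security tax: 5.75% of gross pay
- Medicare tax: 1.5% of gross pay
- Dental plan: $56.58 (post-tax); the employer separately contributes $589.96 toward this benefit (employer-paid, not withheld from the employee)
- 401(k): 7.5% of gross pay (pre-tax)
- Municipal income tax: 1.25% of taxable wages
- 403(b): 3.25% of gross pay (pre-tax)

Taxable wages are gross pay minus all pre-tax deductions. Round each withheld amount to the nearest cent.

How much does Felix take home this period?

403(b): $2,136.24 × 0.0325 = $69.43
401(k): $2,136.24 × 0.075 = $160.22
Pre-tax total = $69.43 + $160.22 = $229.65
Taxable wages = $2,136.24 − $229.65 = $1,906.59
Municipal income tax: $1,906.59 × 0.0125 = $23.83
Medicare tax: $2,136.24 × 0.015 = $32.04
Social Security tax: $2,136.24 × 0.0575 = $122.83
Dental plan: $56.58
(Employer's $589.96 toward dental plan is not withheld from the employee.)
Total deductions = $69.43 + $160.22 + $23.83 + $32.04 + $122.83 + $56.58 = $464.93
Net pay = $2,136.24 − $464.93 = $1,671.31

$1,671.31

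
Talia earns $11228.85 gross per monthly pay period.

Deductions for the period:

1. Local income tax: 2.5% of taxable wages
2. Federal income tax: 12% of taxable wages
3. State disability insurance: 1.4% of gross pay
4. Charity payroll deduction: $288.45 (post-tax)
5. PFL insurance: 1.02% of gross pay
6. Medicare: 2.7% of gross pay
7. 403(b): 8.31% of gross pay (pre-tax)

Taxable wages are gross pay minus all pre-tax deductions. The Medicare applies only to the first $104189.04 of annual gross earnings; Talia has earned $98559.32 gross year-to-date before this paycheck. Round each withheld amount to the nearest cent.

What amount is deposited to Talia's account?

$8090.67

403(b): $11228.85 × 0.0831 = $933.12
Taxable wages = $11228.85 − $933.12 = $10295.73
Federal income tax: $10295.73 × 0.12 = $1235.49
Local income tax: $10295.73 × 0.025 = $257.39
PFL insurance: $11228.85 × 0.0102 = $114.53
Medicare: only $104189.04 − $98559.32 = $5629.72 of this check is subject → $5629.72 × 0.027 = $152.00
State disability insurance: $11228.85 × 0.014 = $157.20
Charity payroll deduction: $288.45
Total deductions = $933.12 + $1235.49 + $257.39 + $114.53 + $152.00 + $157.20 + $288.45 = $3138.18
Net pay = $11228.85 − $3138.18 = $8090.67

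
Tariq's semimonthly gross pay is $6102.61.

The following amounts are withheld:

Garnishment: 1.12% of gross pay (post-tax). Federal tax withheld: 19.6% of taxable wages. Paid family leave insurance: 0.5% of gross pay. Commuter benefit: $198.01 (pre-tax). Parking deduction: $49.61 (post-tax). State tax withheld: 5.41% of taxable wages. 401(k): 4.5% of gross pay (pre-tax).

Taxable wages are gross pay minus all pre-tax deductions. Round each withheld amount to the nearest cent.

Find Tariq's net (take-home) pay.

401(k): $6102.61 × 0.045 = $274.62
Commuter benefit: $198.01
Pre-tax total = $274.62 + $198.01 = $472.63
Taxable wages = $6102.61 − $472.63 = $5629.98
Federal tax withheld: $5629.98 × 0.196 = $1103.48
State tax withheld: $5629.98 × 0.0541 = $304.58
Paid family leave insurance: $6102.61 × 0.005 = $30.51
Garnishment: $6102.61 × 0.0112 = $68.35
Parking deduction: $49.61
Total deductions = $274.62 + $198.01 + $1103.48 + $304.58 + $30.51 + $68.35 + $49.61 = $2029.16
Net pay = $6102.61 − $2029.16 = $4073.45

$4073.45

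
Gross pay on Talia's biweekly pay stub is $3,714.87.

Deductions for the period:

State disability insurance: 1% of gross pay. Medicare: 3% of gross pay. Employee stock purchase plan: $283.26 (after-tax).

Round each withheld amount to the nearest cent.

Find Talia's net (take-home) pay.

State disability insurance: $3,714.87 × 0.01 = $37.15
Medicare: $3,714.87 × 0.03 = $111.45
Employee stock purchase plan: $283.26
Total deductions = $37.15 + $111.45 + $283.26 = $431.86
Net pay = $3,714.87 − $431.86 = $3,283.01

$3,283.01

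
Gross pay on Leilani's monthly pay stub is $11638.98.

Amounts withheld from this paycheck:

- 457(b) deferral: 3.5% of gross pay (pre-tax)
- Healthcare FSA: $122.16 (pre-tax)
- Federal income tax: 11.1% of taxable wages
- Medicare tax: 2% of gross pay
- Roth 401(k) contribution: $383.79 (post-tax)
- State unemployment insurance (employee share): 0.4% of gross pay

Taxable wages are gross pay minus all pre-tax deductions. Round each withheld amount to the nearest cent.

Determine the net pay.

$9213.18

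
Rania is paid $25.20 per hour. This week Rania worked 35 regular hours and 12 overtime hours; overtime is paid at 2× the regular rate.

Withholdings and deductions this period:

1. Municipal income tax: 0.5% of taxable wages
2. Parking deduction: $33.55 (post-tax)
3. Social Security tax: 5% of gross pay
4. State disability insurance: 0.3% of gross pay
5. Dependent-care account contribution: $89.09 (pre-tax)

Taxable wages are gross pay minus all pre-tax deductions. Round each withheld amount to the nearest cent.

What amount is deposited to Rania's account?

Regular pay: 35 × $25.20 = $882.00
Overtime pay: 12 × $25.20 × 2 = $604.80
Gross pay = $882.00 + $604.80 = $1486.80
Dependent-care account contribution: $89.09
Taxable wages = $1486.80 − $89.09 = $1397.71
Municipal income tax: $1397.71 × 0.005 = $6.99
State disability insurance: $1486.80 × 0.003 = $4.46
Social Security tax: $1486.80 × 0.05 = $74.34
Parking deduction: $33.55
Total deductions = $89.09 + $6.99 + $4.46 + $74.34 + $33.55 = $208.43
Net pay = $1486.80 − $208.43 = $1278.37

$1278.37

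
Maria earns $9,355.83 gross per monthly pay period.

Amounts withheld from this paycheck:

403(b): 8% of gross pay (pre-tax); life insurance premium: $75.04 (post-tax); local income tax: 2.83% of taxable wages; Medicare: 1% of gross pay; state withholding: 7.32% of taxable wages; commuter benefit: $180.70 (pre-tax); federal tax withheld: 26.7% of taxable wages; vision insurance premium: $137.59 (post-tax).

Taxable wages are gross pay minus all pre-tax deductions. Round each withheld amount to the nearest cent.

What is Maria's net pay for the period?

403(b): $9,355.83 × 0.08 = $748.47
Commuter benefit: $180.70
Pre-tax total = $748.47 + $180.70 = $929.17
Taxable wages = $9,355.83 − $929.17 = $8,426.66
State withholding: $8,426.66 × 0.0732 = $616.83
Federal tax withheld: $8,426.66 × 0.267 = $2,249.92
Local income tax: $8,426.66 × 0.0283 = $238.47
Medicare: $9,355.83 × 0.01 = $93.56
Life insurance premium: $75.04
Vision insurance premium: $137.59
Total deductions = $748.47 + $180.70 + $616.83 + $2,249.92 + $238.47 + $93.56 + $75.04 + $137.59 = $4,340.58
Net pay = $9,355.83 − $4,340.58 = $5,015.25

$5,015.25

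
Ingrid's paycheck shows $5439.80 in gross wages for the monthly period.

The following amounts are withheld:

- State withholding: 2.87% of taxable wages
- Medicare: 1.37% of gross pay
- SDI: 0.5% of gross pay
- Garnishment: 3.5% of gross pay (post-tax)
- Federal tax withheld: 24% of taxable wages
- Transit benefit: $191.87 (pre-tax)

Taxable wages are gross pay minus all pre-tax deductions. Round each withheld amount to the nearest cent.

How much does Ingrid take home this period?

Transit benefit: $191.87
Taxable wages = $5439.80 − $191.87 = $5247.93
State withholding: $5247.93 × 0.0287 = $150.62
Federal tax withheld: $5247.93 × 0.24 = $1259.50
Medicare: $5439.80 × 0.0137 = $74.53
SDI: $5439.80 × 0.005 = $27.20
Garnishment: $5439.80 × 0.035 = $190.39
Total deductions = $191.87 + $150.62 + $1259.50 + $74.53 + $27.20 + $190.39 = $1894.11
Net pay = $5439.80 − $1894.11 = $3545.69

$3545.69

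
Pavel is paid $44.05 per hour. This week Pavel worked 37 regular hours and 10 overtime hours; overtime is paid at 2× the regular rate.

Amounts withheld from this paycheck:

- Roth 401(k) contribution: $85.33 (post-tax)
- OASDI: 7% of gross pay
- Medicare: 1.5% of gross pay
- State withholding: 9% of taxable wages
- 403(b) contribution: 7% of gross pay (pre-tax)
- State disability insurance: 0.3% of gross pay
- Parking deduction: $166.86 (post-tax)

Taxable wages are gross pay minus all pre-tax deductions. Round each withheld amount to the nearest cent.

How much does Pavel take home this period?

$1,651.79

Regular pay: 37 × $44.05 = $1,629.85
Overtime pay: 10 × $44.05 × 2 = $881.00
Gross pay = $1,629.85 + $881.00 = $2,510.85
403(b) contribution: $2,510.85 × 0.07 = $175.76
Taxable wages = $2,510.85 − $175.76 = $2,335.09
State withholding: $2,335.09 × 0.09 = $210.16
OASDI: $2,510.85 × 0.07 = $175.76
Medicare: $2,510.85 × 0.015 = $37.66
State disability insurance: $2,510.85 × 0.003 = $7.53
Roth 401(k) contribution: $85.33
Parking deduction: $166.86
Total deductions = $175.76 + $210.16 + $175.76 + $37.66 + $7.53 + $85.33 + $166.86 = $859.06
Net pay = $2,510.85 − $859.06 = $1,651.79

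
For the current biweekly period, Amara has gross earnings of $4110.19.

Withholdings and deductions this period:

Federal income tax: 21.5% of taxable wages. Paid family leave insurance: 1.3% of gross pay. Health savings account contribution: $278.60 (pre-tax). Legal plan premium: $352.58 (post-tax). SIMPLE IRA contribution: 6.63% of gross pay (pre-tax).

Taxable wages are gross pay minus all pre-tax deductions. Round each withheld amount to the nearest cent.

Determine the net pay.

Health savings account contribution: $278.60
SIMPLE IRA contribution: $4110.19 × 0.0663 = $272.51
Pre-tax total = $278.60 + $272.51 = $551.11
Taxable wages = $4110.19 − $551.11 = $3559.08
Federal income tax: $3559.08 × 0.215 = $765.20
Paid family leave insurance: $4110.19 × 0.013 = $53.43
Legal plan premium: $352.58
Total deductions = $278.60 + $272.51 + $765.20 + $53.43 + $352.58 = $1722.32
Net pay = $4110.19 − $1722.32 = $2387.87

$2387.87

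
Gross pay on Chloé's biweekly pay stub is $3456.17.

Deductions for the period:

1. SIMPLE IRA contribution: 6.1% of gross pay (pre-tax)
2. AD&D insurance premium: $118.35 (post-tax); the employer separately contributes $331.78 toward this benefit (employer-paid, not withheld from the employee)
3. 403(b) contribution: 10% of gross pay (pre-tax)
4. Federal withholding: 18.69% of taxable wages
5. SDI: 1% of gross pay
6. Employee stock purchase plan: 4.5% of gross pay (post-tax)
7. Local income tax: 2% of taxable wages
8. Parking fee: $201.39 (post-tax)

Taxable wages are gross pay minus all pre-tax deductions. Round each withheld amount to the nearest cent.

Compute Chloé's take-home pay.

$1789.94

SIMPLE IRA contribution: $3456.17 × 0.061 = $210.83
403(b) contribution: $3456.17 × 0.1 = $345.62
Pre-tax total = $210.83 + $345.62 = $556.45
Taxable wages = $3456.17 − $556.45 = $2899.72
Local income tax: $2899.72 × 0.02 = $57.99
Federal withholding: $2899.72 × 0.1869 = $541.96
SDI: $3456.17 × 0.01 = $34.56
Employee stock purchase plan: $3456.17 × 0.045 = $155.53
AD&D insurance premium: $118.35
Parking fee: $201.39
(Employer's $331.78 toward AD&D insurance premium is not withheld from the employee.)
Total deductions = $210.83 + $345.62 + $57.99 + $541.96 + $34.56 + $155.53 + $118.35 + $201.39 = $1666.23
Net pay = $3456.17 − $1666.23 = $1789.94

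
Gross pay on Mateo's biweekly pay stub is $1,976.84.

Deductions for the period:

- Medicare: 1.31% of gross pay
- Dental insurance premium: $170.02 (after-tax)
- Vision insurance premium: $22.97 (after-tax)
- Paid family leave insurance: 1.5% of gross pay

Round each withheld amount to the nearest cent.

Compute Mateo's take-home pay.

$1,728.30

Paid family leave insurance: $1,976.84 × 0.015 = $29.65
Medicare: $1,976.84 × 0.0131 = $25.90
Dental insurance premium: $170.02
Vision insurance premium: $22.97
Total deductions = $29.65 + $25.90 + $170.02 + $22.97 = $248.54
Net pay = $1,976.84 − $248.54 = $1,728.30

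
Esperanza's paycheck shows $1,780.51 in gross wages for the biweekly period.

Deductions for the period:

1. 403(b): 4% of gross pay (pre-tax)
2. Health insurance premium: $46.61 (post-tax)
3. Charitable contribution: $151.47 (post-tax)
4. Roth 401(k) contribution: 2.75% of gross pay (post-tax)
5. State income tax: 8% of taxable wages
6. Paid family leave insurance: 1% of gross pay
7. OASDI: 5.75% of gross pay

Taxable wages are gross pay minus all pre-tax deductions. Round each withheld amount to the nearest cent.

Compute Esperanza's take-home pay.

$1,205.32

403(b): $1,780.51 × 0.04 = $71.22
Taxable wages = $1,780.51 − $71.22 = $1,709.29
State income tax: $1,709.29 × 0.08 = $136.74
Paid family leave insurance: $1,780.51 × 0.01 = $17.81
OASDI: $1,780.51 × 0.0575 = $102.38
Health insurance premium: $46.61
Charitable contribution: $151.47
Roth 401(k) contribution: $1,780.51 × 0.0275 = $48.96
Total deductions = $71.22 + $136.74 + $17.81 + $102.38 + $46.61 + $151.47 + $48.96 = $575.19
Net pay = $1,780.51 − $575.19 = $1,205.32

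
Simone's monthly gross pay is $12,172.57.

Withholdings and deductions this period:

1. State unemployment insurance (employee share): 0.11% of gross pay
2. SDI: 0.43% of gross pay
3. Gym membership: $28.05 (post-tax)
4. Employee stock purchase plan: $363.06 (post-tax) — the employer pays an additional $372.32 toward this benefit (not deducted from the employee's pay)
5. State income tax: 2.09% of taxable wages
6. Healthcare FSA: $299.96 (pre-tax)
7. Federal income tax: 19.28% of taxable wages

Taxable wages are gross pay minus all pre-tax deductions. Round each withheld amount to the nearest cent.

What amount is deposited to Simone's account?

Healthcare FSA: $299.96
Taxable wages = $12,172.57 − $299.96 = $11,872.61
Federal income tax: $11,872.61 × 0.1928 = $2,289.04
State income tax: $11,872.61 × 0.0209 = $248.14
State unemployment insurance (employee share): $12,172.57 × 0.0011 = $13.39
SDI: $12,172.57 × 0.0043 = $52.34
Employee stock purchase plan: $363.06
Gym membership: $28.05
(Employer's $372.32 toward employee stock purchase plan is not withheld from the employee.)
Total deductions = $299.96 + $2,289.04 + $248.14 + $13.39 + $52.34 + $363.06 + $28.05 = $3,293.98
Net pay = $12,172.57 − $3,293.98 = $8,878.59

$8,878.59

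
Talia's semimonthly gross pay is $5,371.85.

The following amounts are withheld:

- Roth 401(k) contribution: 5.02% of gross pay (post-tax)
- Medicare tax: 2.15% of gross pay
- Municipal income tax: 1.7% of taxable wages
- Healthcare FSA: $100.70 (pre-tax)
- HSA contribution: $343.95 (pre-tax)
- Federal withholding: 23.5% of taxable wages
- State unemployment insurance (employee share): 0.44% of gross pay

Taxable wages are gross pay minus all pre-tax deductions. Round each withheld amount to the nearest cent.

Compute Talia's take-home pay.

HSA contribution: $343.95
Healthcare FSA: $100.70
Pre-tax total = $343.95 + $100.70 = $444.65
Taxable wages = $5,371.85 − $444.65 = $4,927.20
Municipal income tax: $4,927.20 × 0.017 = $83.76
Federal withholding: $4,927.20 × 0.235 = $1,157.89
State unemployment insurance (employee share): $5,371.85 × 0.0044 = $23.64
Medicare tax: $5,371.85 × 0.0215 = $115.49
Roth 401(k) contribution: $5,371.85 × 0.0502 = $269.67
Total deductions = $343.95 + $100.70 + $83.76 + $1,157.89 + $23.64 + $115.49 + $269.67 = $2,095.10
Net pay = $5,371.85 − $2,095.10 = $3,276.75

$3,276.75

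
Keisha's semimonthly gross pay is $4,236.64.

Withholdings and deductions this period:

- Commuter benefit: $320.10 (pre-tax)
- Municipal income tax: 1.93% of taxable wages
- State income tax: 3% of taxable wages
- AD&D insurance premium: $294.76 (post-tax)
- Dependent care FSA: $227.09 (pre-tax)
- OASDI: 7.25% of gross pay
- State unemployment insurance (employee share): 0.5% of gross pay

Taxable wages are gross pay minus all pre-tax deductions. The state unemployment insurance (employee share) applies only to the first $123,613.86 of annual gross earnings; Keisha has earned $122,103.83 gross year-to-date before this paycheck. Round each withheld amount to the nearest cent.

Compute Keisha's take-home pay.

Dependent care FSA: $227.09
Commuter benefit: $320.10
Pre-tax total = $227.09 + $320.10 = $547.19
Taxable wages = $4,236.64 − $547.19 = $3,689.45
Municipal income tax: $3,689.45 × 0.0193 = $71.21
State income tax: $3,689.45 × 0.03 = $110.68
State unemployment insurance (employee share): only $123,613.86 − $122,103.83 = $1,510.03 of this check is subject → $1,510.03 × 0.005 = $7.55
OASDI: $4,236.64 × 0.0725 = $307.16
AD&D insurance premium: $294.76
Total deductions = $227.09 + $320.10 + $71.21 + $110.68 + $7.55 + $307.16 + $294.76 = $1,338.55
Net pay = $4,236.64 − $1,338.55 = $2,898.09

$2,898.09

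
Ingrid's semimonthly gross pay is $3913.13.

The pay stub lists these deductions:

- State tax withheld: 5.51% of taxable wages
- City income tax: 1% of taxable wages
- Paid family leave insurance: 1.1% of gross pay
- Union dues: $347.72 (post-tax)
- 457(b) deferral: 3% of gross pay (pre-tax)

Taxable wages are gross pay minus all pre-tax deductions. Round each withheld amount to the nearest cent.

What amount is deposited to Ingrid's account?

$3157.87

457(b) deferral: $3913.13 × 0.03 = $117.39
Taxable wages = $3913.13 − $117.39 = $3795.74
City income tax: $3795.74 × 0.01 = $37.96
State tax withheld: $3795.74 × 0.0551 = $209.15
Paid family leave insurance: $3913.13 × 0.011 = $43.04
Union dues: $347.72
Total deductions = $117.39 + $37.96 + $209.15 + $43.04 + $347.72 = $755.26
Net pay = $3913.13 − $755.26 = $3157.87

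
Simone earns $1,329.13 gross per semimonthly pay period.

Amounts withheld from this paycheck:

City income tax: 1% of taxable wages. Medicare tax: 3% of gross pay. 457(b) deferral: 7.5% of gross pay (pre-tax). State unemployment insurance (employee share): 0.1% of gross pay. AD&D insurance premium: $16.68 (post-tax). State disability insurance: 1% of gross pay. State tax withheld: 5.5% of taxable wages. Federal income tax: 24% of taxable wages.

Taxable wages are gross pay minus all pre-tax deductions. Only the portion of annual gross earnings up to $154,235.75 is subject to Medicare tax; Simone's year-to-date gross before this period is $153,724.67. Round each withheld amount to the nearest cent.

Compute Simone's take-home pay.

$807.84

457(b) deferral: $1,329.13 × 0.075 = $99.68
Taxable wages = $1,329.13 − $99.68 = $1,229.45
Federal income tax: $1,229.45 × 0.24 = $295.07
State tax withheld: $1,229.45 × 0.055 = $67.62
City income tax: $1,229.45 × 0.01 = $12.29
State unemployment insurance (employee share): $1,329.13 × 0.001 = $1.33
State disability insurance: $1,329.13 × 0.01 = $13.29
Medicare tax: only $154,235.75 − $153,724.67 = $511.08 of this check is subject → $511.08 × 0.03 = $15.33
AD&D insurance premium: $16.68
Total deductions = $99.68 + $295.07 + $67.62 + $12.29 + $1.33 + $13.29 + $15.33 + $16.68 = $521.29
Net pay = $1,329.13 − $521.29 = $807.84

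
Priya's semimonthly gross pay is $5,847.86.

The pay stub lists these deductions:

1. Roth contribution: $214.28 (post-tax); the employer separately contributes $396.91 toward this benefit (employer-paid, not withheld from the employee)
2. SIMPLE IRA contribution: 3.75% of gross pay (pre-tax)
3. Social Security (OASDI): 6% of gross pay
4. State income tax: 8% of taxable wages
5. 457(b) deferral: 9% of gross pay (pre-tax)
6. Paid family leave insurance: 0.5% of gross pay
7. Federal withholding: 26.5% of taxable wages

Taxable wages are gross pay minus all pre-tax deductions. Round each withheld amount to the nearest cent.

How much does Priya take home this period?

$2,747.59

SIMPLE IRA contribution: $5,847.86 × 0.0375 = $219.29
457(b) deferral: $5,847.86 × 0.09 = $526.31
Pre-tax total = $219.29 + $526.31 = $745.60
Taxable wages = $5,847.86 − $745.60 = $5,102.26
Federal withholding: $5,102.26 × 0.265 = $1,352.10
State income tax: $5,102.26 × 0.08 = $408.18
Social Security (OASDI): $5,847.86 × 0.06 = $350.87
Paid family leave insurance: $5,847.86 × 0.005 = $29.24
Roth contribution: $214.28
(Employer's $396.91 toward Roth contribution is not withheld from the employee.)
Total deductions = $219.29 + $526.31 + $1,352.10 + $408.18 + $350.87 + $29.24 + $214.28 = $3,100.27
Net pay = $5,847.86 − $3,100.27 = $2,747.59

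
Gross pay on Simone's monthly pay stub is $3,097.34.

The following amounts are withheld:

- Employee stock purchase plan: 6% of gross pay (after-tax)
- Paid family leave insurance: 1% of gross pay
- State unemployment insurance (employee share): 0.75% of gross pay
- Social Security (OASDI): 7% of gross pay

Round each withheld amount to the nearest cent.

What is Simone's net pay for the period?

Paid family leave insurance: $3,097.34 × 0.01 = $30.97
State unemployment insurance (employee share): $3,097.34 × 0.0075 = $23.23
Social Security (OASDI): $3,097.34 × 0.07 = $216.81
Employee stock purchase plan: $3,097.34 × 0.06 = $185.84
Total deductions = $30.97 + $23.23 + $216.81 + $185.84 = $456.85
Net pay = $3,097.34 − $456.85 = $2,640.49

$2,640.49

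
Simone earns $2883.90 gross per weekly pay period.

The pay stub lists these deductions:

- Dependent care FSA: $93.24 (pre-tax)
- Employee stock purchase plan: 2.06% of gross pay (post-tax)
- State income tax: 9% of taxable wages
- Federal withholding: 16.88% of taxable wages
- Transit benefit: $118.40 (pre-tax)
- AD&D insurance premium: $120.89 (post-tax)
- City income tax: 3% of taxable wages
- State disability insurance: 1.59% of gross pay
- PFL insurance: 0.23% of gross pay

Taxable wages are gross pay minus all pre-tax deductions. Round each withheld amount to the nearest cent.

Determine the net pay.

Transit benefit: $118.40
Dependent care FSA: $93.24
Pre-tax total = $118.40 + $93.24 = $211.64
Taxable wages = $2883.90 − $211.64 = $2672.26
City income tax: $2672.26 × 0.03 = $80.17
Federal withholding: $2672.26 × 0.1688 = $451.08
State income tax: $2672.26 × 0.09 = $240.50
PFL insurance: $2883.90 × 0.0023 = $6.63
State disability insurance: $2883.90 × 0.0159 = $45.85
AD&D insurance premium: $120.89
Employee stock purchase plan: $2883.90 × 0.0206 = $59.41
Total deductions = $118.40 + $93.24 + $80.17 + $451.08 + $240.50 + $6.63 + $45.85 + $120.89 + $59.41 = $1216.17
Net pay = $2883.90 − $1216.17 = $1667.73

$1667.73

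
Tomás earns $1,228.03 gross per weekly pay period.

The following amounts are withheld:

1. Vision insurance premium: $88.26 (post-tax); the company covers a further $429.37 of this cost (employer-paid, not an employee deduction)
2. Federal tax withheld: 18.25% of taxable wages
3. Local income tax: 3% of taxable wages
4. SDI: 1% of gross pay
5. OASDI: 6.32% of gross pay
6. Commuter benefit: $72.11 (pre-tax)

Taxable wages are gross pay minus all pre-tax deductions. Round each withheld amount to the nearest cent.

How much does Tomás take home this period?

Commuter benefit: $72.11
Taxable wages = $1,228.03 − $72.11 = $1,155.92
Federal tax withheld: $1,155.92 × 0.1825 = $210.96
Local income tax: $1,155.92 × 0.03 = $34.68
SDI: $1,228.03 × 0.01 = $12.28
OASDI: $1,228.03 × 0.0632 = $77.61
Vision insurance premium: $88.26
(Employer's $429.37 toward vision insurance premium is not withheld from the employee.)
Total deductions = $72.11 + $210.96 + $34.68 + $12.28 + $77.61 + $88.26 = $495.90
Net pay = $1,228.03 − $495.90 = $732.13

$732.13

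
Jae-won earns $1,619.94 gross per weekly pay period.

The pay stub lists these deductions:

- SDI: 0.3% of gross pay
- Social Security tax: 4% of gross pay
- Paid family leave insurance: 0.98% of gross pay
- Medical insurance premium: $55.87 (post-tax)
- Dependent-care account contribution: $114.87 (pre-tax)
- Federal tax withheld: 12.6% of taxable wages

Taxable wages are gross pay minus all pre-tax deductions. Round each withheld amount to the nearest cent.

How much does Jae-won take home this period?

$1,174.02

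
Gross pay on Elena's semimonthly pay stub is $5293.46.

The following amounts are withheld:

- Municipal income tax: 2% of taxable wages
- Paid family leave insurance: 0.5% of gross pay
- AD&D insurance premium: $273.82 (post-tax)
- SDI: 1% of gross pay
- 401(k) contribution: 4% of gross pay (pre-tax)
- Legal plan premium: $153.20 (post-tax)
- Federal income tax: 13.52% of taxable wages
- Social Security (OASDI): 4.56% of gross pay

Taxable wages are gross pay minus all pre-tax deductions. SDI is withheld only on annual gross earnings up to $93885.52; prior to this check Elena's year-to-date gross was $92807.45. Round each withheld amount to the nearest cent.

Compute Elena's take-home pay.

401(k) contribution: $5293.46 × 0.04 = $211.74
Taxable wages = $5293.46 − $211.74 = $5081.72
Federal income tax: $5081.72 × 0.1352 = $687.05
Municipal income tax: $5081.72 × 0.02 = $101.63
SDI: only $93885.52 − $92807.45 = $1078.07 of this check is subject → $1078.07 × 0.01 = $10.78
Paid family leave insurance: $5293.46 × 0.005 = $26.47
Social Security (OASDI): $5293.46 × 0.0456 = $241.38
AD&D insurance premium: $273.82
Legal plan premium: $153.20
Total deductions = $211.74 + $687.05 + $101.63 + $10.78 + $26.47 + $241.38 + $273.82 + $153.20 = $1706.07
Net pay = $5293.46 − $1706.07 = $3587.39

$3587.39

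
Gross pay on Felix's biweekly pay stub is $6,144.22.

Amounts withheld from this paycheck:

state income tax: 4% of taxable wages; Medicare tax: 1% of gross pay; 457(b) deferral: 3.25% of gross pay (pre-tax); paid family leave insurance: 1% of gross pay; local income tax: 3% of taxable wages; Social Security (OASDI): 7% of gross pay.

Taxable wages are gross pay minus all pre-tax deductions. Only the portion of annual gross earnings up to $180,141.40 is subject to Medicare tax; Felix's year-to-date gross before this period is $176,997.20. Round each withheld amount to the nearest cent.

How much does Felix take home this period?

$5,005.43

457(b) deferral: $6,144.22 × 0.0325 = $199.69
Taxable wages = $6,144.22 − $199.69 = $5,944.53
State income tax: $5,944.53 × 0.04 = $237.78
Local income tax: $5,944.53 × 0.03 = $178.34
Social Security (OASDI): $6,144.22 × 0.07 = $430.10
Medicare tax: only $180,141.40 − $176,997.20 = $3,144.20 of this check is subject → $3,144.20 × 0.01 = $31.44
Paid family leave insurance: $6,144.22 × 0.01 = $61.44
Total deductions = $199.69 + $237.78 + $178.34 + $430.10 + $31.44 + $61.44 = $1,138.79
Net pay = $6,144.22 − $1,138.79 = $5,005.43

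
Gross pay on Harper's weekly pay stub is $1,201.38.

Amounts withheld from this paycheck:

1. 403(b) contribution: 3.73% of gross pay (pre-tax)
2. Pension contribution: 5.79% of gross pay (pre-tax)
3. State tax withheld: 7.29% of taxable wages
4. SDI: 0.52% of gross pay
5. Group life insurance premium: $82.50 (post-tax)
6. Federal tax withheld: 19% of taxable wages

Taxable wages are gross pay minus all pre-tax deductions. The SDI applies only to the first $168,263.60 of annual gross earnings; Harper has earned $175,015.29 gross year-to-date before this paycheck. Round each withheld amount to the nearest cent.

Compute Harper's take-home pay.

$718.74

403(b) contribution: $1,201.38 × 0.0373 = $44.81
Pension contribution: $1,201.38 × 0.0579 = $69.56
Pre-tax total = $44.81 + $69.56 = $114.37
Taxable wages = $1,201.38 − $114.37 = $1,087.01
Federal tax withheld: $1,087.01 × 0.19 = $206.53
State tax withheld: $1,087.01 × 0.0729 = $79.24
SDI: annual cap $168,263.60 already reached (YTD $175,015.29), so $0.00
Group life insurance premium: $82.50
Total deductions = $44.81 + $69.56 + $206.53 + $79.24 + $0.00 + $82.50 = $482.64
Net pay = $1,201.38 − $482.64 = $718.74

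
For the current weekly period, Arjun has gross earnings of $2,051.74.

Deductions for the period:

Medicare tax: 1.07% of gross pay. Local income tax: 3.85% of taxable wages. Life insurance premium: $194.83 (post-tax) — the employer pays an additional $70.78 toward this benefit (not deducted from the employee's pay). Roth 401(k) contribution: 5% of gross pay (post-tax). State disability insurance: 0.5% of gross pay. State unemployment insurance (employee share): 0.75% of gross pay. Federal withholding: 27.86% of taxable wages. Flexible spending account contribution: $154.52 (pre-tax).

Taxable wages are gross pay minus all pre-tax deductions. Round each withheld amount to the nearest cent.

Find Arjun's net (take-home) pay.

$950.59

Flexible spending account contribution: $154.52
Taxable wages = $2,051.74 − $154.52 = $1,897.22
Local income tax: $1,897.22 × 0.0385 = $73.04
Federal withholding: $1,897.22 × 0.2786 = $528.57
State disability insurance: $2,051.74 × 0.005 = $10.26
Medicare tax: $2,051.74 × 0.0107 = $21.95
State unemployment insurance (employee share): $2,051.74 × 0.0075 = $15.39
Roth 401(k) contribution: $2,051.74 × 0.05 = $102.59
Life insurance premium: $194.83
(Employer's $70.78 toward life insurance premium is not withheld from the employee.)
Total deductions = $154.52 + $73.04 + $528.57 + $10.26 + $21.95 + $15.39 + $102.59 + $194.83 = $1,101.15
Net pay = $2,051.74 − $1,101.15 = $950.59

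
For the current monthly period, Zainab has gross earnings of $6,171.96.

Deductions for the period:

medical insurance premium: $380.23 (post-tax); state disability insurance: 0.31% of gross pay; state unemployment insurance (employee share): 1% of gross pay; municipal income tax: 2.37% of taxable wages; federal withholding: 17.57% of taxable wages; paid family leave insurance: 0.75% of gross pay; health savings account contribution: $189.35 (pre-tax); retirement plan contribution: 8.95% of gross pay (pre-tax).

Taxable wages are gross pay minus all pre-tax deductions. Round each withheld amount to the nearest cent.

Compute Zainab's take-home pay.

Retirement plan contribution: $6,171.96 × 0.0895 = $552.39
Health savings account contribution: $189.35
Pre-tax total = $552.39 + $189.35 = $741.74
Taxable wages = $6,171.96 − $741.74 = $5,430.22
Federal withholding: $5,430.22 × 0.1757 = $954.09
Municipal income tax: $5,430.22 × 0.0237 = $128.70
State unemployment insurance (employee share): $6,171.96 × 0.01 = $61.72
Paid family leave insurance: $6,171.96 × 0.0075 = $46.29
State disability insurance: $6,171.96 × 0.0031 = $19.13
Medical insurance premium: $380.23
Total deductions = $552.39 + $189.35 + $954.09 + $128.70 + $61.72 + $46.29 + $19.13 + $380.23 = $2,331.90
Net pay = $6,171.96 − $2,331.90 = $3,840.06

$3,840.06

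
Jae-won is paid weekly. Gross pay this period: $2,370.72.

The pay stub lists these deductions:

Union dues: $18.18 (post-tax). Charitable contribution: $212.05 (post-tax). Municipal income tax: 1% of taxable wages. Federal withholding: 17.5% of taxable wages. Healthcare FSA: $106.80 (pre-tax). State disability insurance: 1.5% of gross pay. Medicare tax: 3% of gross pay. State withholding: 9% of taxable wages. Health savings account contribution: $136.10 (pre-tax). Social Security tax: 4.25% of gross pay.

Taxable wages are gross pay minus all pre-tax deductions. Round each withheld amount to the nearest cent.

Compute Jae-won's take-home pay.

Health savings account contribution: $136.10
Healthcare FSA: $106.80
Pre-tax total = $136.10 + $106.80 = $242.90
Taxable wages = $2,370.72 − $242.90 = $2,127.82
Municipal income tax: $2,127.82 × 0.01 = $21.28
State withholding: $2,127.82 × 0.09 = $191.50
Federal withholding: $2,127.82 × 0.175 = $372.37
State disability insurance: $2,370.72 × 0.015 = $35.56
Medicare tax: $2,370.72 × 0.03 = $71.12
Social Security tax: $2,370.72 × 0.0425 = $100.76
Charitable contribution: $212.05
Union dues: $18.18
Total deductions = $136.10 + $106.80 + $21.28 + $191.50 + $372.37 + $35.56 + $71.12 + $100.76 + $212.05 + $18.18 = $1,265.72
Net pay = $2,370.72 − $1,265.72 = $1,105.00

$1,105.00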